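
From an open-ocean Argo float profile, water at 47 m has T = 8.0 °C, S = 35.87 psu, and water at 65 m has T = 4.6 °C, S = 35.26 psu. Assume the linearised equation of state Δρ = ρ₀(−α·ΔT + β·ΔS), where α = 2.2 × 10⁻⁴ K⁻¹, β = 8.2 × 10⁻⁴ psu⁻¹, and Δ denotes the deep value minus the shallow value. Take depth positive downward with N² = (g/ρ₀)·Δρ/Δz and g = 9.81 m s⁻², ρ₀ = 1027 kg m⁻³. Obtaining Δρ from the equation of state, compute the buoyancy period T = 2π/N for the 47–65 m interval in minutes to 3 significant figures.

ΔT = -3.4 K, ΔS = -0.61 psu (deep − shallow).
Δρ/ρ₀ = −αΔT + βΔS = 7.48 × 10⁻⁴ − 5.002 × 10⁻⁴ = 2.478 × 10⁻⁴, so Δρ ≈ 0.2545 kg m⁻³.
N² = (g/ρ₀)·Δρ/Δz = g·(Δρ/ρ₀)/Δz = 9.81 × 2.478 × 10⁻⁴ / 18 = 1.3505 × 10⁻⁴ s⁻².
N = √(1.3505 × 10⁻⁴) = 0.011621 rad s⁻¹ → T = 2π/N = 540.68 s = 9.0113 min ≈ 9.01 min.

9.01 min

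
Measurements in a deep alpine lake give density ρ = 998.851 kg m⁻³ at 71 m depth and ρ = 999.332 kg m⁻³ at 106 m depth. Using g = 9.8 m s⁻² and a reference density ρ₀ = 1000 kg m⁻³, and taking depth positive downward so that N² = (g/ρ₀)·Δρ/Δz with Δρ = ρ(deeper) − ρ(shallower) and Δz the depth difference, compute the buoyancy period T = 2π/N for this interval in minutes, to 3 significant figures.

9.02 min

Δρ = 999.332 − 998.851 = 0.481 kg m⁻³ over Δz = 106 − 71 = 35 m.
N² = (9.8/1000) × (0.481/35) = 1.3468 × 10⁻⁴ s⁻².
N = √(1.3468 × 10⁻⁴) = 0.011605 rad s⁻¹, so T = 2π/N = 541.42 s = 9.0237 min ≈ 9.02 min.
N² > 0, so the interval is statically stable.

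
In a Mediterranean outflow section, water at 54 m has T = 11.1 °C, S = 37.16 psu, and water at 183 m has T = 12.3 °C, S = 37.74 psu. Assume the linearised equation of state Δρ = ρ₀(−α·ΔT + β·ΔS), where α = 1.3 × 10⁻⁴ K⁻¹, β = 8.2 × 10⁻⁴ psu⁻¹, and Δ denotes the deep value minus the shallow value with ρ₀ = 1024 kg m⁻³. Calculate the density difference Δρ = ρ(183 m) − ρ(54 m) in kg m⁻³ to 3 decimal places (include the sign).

ΔT = +1.2 K, ΔS = +0.58 psu (deep − shallow).
Δρ/ρ₀ = −(1.3 × 10⁻⁴)(+1.2) + (8.2 × 10⁻⁴)(+0.58) = 3.196 × 10⁻⁴.
Δρ = 1024 × (3.196 × 10⁻⁴) = +0.327 kg m⁻³.
Positive Δρ: denser below, stable.

+0.327 kg m⁻³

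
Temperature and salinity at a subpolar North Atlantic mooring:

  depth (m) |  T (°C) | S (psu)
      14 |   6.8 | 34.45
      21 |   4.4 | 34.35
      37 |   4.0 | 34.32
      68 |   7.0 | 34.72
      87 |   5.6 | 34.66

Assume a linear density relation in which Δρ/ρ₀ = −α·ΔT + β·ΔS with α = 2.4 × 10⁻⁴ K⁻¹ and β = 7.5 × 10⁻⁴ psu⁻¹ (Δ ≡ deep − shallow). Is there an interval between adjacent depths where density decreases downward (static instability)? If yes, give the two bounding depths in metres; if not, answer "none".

37–68 m

Evaluate Δρ/ρ₀ = −αΔT + βΔS across each adjacent pair:
  14–21 m: −αΔT+βΔS = −(2.4 × 10⁻⁴)(-2.4)+(7.5 × 10⁻⁴)(-0.10) = 5.0 × 10⁻⁴ → stable
  21–37 m: −αΔT+βΔS = −(2.4 × 10⁻⁴)(-0.4)+(7.5 × 10⁻⁴)(-0.03) = 7.3 × 10⁻⁵ → stable
  37–68 m: −αΔT+βΔS = −(2.4 × 10⁻⁴)(+3.0)+(7.5 × 10⁻⁴)(+0.40) = -4.2 × 10⁻⁴ → UNSTABLE
  68–87 m: −αΔT+βΔS = −(2.4 × 10⁻⁴)(-1.4)+(7.5 × 10⁻⁴)(-0.06) = 2.9 × 10⁻⁴ → stable
The 37–68 m interval has Δρ < 0: lighter water underlies denser water.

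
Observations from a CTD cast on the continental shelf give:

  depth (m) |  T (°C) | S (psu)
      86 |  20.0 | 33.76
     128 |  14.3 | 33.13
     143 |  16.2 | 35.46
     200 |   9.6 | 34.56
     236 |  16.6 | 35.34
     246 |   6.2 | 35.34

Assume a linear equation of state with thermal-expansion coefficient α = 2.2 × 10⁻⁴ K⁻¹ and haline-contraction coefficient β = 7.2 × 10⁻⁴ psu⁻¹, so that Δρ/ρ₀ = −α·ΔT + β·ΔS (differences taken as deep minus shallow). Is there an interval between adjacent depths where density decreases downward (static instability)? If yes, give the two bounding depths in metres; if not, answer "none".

Evaluate Δρ/ρ₀ = −αΔT + βΔS across each adjacent pair:
  86–128 m: −αΔT+βΔS = −(2.2 × 10⁻⁴)(-5.7)+(7.2 × 10⁻⁴)(-0.63) = 8.0 × 10⁻⁴ → stable
  128–143 m: −αΔT+βΔS = −(2.2 × 10⁻⁴)(+1.9)+(7.2 × 10⁻⁴)(+2.33) = 1.3 × 10⁻³ → stable
  143–200 m: −αΔT+βΔS = −(2.2 × 10⁻⁴)(-6.6)+(7.2 × 10⁻⁴)(-0.90) = 8.0 × 10⁻⁴ → stable
  200–236 m: −αΔT+βΔS = −(2.2 × 10⁻⁴)(+7.0)+(7.2 × 10⁻⁴)(+0.78) = -9.8 × 10⁻⁴ → UNSTABLE
  236–246 m: −αΔT+βΔS = −(2.2 × 10⁻⁴)(-10.4)+(7.2 × 10⁻⁴)(+0.00) = 2.3 × 10⁻³ → stable
The 200–236 m interval has Δρ < 0: lighter water underlies denser water.

200–236 m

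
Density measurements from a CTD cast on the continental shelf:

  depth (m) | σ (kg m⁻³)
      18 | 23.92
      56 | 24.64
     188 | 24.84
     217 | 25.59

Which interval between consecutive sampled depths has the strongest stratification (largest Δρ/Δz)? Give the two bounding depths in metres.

188–217 m

Compute the density gradient over each adjacent pair:
  18–56 m: Δρ/Δz = 0.72/38 = 0.019 kg m⁻⁴
  56–188 m: Δρ/Δz = 0.20/132 = 1.5 × 10⁻³ kg m⁻⁴
  188–217 m: Δρ/Δz = 0.75/29 = 0.026 kg m⁻⁴
The largest gradient is in the 188–217 m interval — the pycnocline.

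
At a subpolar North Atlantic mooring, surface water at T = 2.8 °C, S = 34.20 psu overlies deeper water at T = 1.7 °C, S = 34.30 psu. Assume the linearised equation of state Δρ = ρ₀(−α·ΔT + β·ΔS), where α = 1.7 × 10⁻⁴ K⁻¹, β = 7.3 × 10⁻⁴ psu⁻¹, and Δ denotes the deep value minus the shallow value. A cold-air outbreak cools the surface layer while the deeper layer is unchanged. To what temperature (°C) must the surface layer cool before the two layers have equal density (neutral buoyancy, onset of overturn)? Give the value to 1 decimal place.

1.3 °C

Neutral buoyancy requires Δρ = 0, i.e. −α(T_deep − T_surf′) + β(S_deep − S_surf) = 0.
T_surf′ = T_deep − (β/α)·ΔS = 1.7 − (7.3 × 10⁻⁴/1.7 × 10⁻⁴)·(+0.10) = 1.271 °C.
Cooling required: 2.8 − (1.271) = 1.529 °C.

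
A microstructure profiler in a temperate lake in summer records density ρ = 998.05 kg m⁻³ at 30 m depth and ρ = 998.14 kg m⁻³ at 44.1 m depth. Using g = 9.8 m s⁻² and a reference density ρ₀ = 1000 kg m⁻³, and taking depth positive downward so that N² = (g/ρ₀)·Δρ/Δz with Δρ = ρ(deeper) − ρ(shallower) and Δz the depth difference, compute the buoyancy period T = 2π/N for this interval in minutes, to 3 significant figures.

13.2 min

Δρ = 998.14 − 998.05 = 0.09 kg m⁻³ over Δz = 44.1 − 30 = 14.1 m.
N² = (9.8/1000) × (0.09/14.1) = 6.2553 × 10⁻⁵ s⁻².
N = √(6.2553 × 10⁻⁵) = 7.9090 × 10⁻³ rad s⁻¹, so T = 2π/N = 794.43 s = 13.240 min ≈ 13.2 min.
A positive N² confirms static stability across the interval.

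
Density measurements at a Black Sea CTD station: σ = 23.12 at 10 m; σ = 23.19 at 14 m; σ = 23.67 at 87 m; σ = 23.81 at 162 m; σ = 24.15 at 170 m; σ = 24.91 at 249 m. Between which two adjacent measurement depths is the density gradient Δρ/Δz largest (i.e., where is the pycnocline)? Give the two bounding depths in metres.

162–170 m

Compute the density gradient over each adjacent pair:
  10–14 m: Δρ/Δz = 0.07/4 = 0.018 kg m⁻⁴
  14–87 m: Δρ/Δz = 0.48/73 = 6.6 × 10⁻³ kg m⁻⁴
  87–162 m: Δρ/Δz = 0.14/75 = 1.9 × 10⁻³ kg m⁻⁴
  162–170 m: Δρ/Δz = 0.34/8 = 0.043 kg m⁻⁴
  170–249 m: Δρ/Δz = 0.76/79 = 9.6 × 10⁻³ kg m⁻⁴
The largest gradient is in the 162–170 m interval — the pycnocline.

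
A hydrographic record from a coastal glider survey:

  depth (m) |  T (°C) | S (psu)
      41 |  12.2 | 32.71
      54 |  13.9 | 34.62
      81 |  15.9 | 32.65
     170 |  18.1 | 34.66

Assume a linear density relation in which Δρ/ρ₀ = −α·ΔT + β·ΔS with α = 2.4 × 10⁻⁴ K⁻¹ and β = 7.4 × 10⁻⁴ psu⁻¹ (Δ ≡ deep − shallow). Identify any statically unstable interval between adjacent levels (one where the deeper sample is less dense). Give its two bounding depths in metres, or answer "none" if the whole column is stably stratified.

54–81 m

Evaluate Δρ/ρ₀ = −αΔT + βΔS across each adjacent pair:
  41–54 m: −αΔT+βΔS = −(2.4 × 10⁻⁴)(+1.7)+(7.4 × 10⁻⁴)(+1.91) = 1.0 × 10⁻³ → stable
  54–81 m: −αΔT+βΔS = −(2.4 × 10⁻⁴)(+2.0)+(7.4 × 10⁻⁴)(-1.97) = -1.9 × 10⁻³ → UNSTABLE
  81–170 m: −αΔT+βΔS = −(2.4 × 10⁻⁴)(+2.2)+(7.4 × 10⁻⁴)(+2.01) = 9.6 × 10⁻⁴ → stable
The 54–81 m interval has Δρ < 0: lighter water underlies denser water.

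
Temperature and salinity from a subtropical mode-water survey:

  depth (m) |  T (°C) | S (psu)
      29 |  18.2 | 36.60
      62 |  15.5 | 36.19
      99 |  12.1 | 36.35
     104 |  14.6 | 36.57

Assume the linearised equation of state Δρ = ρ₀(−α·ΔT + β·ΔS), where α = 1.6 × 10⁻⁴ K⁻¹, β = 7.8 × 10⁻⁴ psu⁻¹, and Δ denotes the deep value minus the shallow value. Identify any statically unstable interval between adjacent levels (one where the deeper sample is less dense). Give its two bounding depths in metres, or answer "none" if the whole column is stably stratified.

99–104 m

Evaluate Δρ/ρ₀ = −αΔT + βΔS across each adjacent pair:
  29–62 m: −αΔT+βΔS = −(1.6 × 10⁻⁴)(-2.7)+(7.8 × 10⁻⁴)(-0.41) = 1.1 × 10⁻⁴ → stable
  62–99 m: −αΔT+βΔS = −(1.6 × 10⁻⁴)(-3.4)+(7.8 × 10⁻⁴)(+0.16) = 6.7 × 10⁻⁴ → stable
  99–104 m: −αΔT+βΔS = −(1.6 × 10⁻⁴)(+2.5)+(7.8 × 10⁻⁴)(+0.22) = -2.3 × 10⁻⁴ → UNSTABLE
The 99–104 m interval has Δρ < 0: lighter water underlies denser water.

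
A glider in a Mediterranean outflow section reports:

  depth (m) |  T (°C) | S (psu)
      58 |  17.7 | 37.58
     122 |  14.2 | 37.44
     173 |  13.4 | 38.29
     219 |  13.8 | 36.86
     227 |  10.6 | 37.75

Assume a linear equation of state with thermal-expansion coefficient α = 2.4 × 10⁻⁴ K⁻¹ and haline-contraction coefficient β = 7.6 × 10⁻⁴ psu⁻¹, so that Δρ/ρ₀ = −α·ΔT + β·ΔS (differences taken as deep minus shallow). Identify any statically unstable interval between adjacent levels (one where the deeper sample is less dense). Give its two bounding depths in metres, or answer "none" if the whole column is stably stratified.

Evaluate Δρ/ρ₀ = −αΔT + βΔS across each adjacent pair:
  58–122 m: −αΔT+βΔS = −(2.4 × 10⁻⁴)(-3.5)+(7.6 × 10⁻⁴)(-0.14) = 7.3 × 10⁻⁴ → stable
  122–173 m: −αΔT+βΔS = −(2.4 × 10⁻⁴)(-0.8)+(7.6 × 10⁻⁴)(+0.85) = 8.4 × 10⁻⁴ → stable
  173–219 m: −αΔT+βΔS = −(2.4 × 10⁻⁴)(+0.4)+(7.6 × 10⁻⁴)(-1.43) = -1.2 × 10⁻³ → UNSTABLE
  219–227 m: −αΔT+βΔS = −(2.4 × 10⁻⁴)(-3.2)+(7.6 × 10⁻⁴)(+0.89) = 1.4 × 10⁻³ → stable
The 173–219 m interval has Δρ < 0: lighter water underlies denser water.

173–219 m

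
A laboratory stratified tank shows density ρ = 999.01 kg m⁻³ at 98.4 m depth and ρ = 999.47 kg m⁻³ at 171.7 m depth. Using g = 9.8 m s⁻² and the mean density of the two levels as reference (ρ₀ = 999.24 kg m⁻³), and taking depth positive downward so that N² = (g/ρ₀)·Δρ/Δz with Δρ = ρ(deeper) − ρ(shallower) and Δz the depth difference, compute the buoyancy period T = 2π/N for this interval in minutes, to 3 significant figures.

Δρ = 999.47 − 999.01 = 0.46 kg m⁻³ over Δz = 171.7 − 98.4 = 73.3 m.
N² = (9.8/999.24) × (0.46/73.3) = 6.1547 × 10⁻⁵ s⁻².
N = √(6.1547 × 10⁻⁵) = 7.8452 × 10⁻³ rad s⁻¹, so T = 2π/N = 800.90 s = 13.348 min ≈ 13.3 min.
A positive N² confirms static stability across the interval.

13.3 min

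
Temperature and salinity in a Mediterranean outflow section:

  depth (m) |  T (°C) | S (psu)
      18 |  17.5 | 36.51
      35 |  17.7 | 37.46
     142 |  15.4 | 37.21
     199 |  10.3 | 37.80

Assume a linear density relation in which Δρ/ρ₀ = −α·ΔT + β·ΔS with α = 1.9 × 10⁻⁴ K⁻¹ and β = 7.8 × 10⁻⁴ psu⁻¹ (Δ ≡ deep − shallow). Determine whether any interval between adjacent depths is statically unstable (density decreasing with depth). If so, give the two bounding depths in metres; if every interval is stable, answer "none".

Evaluate Δρ/ρ₀ = −αΔT + βΔS across each adjacent pair:
  18–35 m: −αΔT+βΔS = −(1.9 × 10⁻⁴)(+0.2)+(7.8 × 10⁻⁴)(+0.95) = 7.0 × 10⁻⁴ → stable
  35–142 m: −αΔT+βΔS = −(1.9 × 10⁻⁴)(-2.3)+(7.8 × 10⁻⁴)(-0.25) = 2.4 × 10⁻⁴ → stable
  142–199 m: −αΔT+βΔS = −(1.9 × 10⁻⁴)(-5.1)+(7.8 × 10⁻⁴)(+0.59) = 1.4 × 10⁻³ → stable
Every interval has Δρ > 0: the column is stably stratified throughout.

none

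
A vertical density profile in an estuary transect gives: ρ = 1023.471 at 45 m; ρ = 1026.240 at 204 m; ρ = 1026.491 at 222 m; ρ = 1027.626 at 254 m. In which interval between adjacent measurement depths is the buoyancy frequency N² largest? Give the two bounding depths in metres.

222–254 m

Compute the density gradient over each adjacent pair:
  45–204 m: Δρ/Δz = 2.769/159 = 0.017 kg m⁻⁴
  204–222 m: Δρ/Δz = 0.251/18 = 0.014 kg m⁻⁴
  222–254 m: Δρ/Δz = 1.135/32 = 0.035 kg m⁻⁴
The largest gradient is in the 222–254 m interval — the pycnocline.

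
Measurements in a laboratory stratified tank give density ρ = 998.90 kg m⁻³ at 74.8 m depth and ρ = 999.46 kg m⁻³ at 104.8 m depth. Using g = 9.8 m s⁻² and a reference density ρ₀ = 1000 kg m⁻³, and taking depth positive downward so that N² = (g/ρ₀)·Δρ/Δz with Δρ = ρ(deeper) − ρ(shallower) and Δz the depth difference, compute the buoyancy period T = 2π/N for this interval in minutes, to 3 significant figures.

Δρ = 999.46 − 998.90 = 0.56 kg m⁻³ over Δz = 104.8 − 74.8 = 30 m.
N² = (9.8/1000) × (0.56/30) = 1.8293 × 10⁻⁴ s⁻².
N = √(1.8293 × 10⁻⁴) = 0.013525 rad s⁻¹, so T = 2π/N = 464.56 s = 7.7427 min ≈ 7.74 min.

7.74 min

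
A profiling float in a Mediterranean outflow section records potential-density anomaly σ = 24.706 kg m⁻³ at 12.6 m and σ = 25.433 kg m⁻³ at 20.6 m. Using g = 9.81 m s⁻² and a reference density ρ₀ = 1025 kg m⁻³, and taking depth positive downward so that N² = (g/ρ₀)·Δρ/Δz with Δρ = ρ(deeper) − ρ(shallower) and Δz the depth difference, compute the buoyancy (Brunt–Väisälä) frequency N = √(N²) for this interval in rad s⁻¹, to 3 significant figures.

Δρ = 1025.433 − 1024.706 = 0.727 kg m⁻³ over Δz = 20.6 − 12.6 = 8 m.
N² = (9.81/1025) × (0.727/8) = 8.6974 × 10⁻⁴ s⁻².
N = √(8.6974 × 10⁻⁴) = 0.029491 rad s⁻¹ ≈ 0.0295 rad s⁻¹.
A positive N² confirms static stability across the interval.

0.0295 rad s⁻¹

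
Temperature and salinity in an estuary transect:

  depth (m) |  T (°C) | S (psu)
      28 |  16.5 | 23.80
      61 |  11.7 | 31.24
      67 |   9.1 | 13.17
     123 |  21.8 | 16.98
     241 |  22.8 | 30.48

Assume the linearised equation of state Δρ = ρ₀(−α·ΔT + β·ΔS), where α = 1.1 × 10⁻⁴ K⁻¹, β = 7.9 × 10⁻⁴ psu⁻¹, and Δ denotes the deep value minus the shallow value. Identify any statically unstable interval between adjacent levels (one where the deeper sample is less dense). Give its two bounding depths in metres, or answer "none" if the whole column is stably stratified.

Evaluate Δρ/ρ₀ = −αΔT + βΔS across each adjacent pair:
  28–61 m: −αΔT+βΔS = −(1.1 × 10⁻⁴)(-4.8)+(7.9 × 10⁻⁴)(+7.44) = 6.4 × 10⁻³ → stable
  61–67 m: −αΔT+βΔS = −(1.1 × 10⁻⁴)(-2.6)+(7.9 × 10⁻⁴)(-18.07) = -0.014 → UNSTABLE
  67–123 m: −αΔT+βΔS = −(1.1 × 10⁻⁴)(+12.7)+(7.9 × 10⁻⁴)(+3.81) = 1.6 × 10⁻³ → stable
  123–241 m: −αΔT+βΔS = −(1.1 × 10⁻⁴)(+1.0)+(7.9 × 10⁻⁴)(+13.50) = 0.011 → stable
The 61–67 m interval has Δρ < 0: lighter water underlies denser water.

61–67 m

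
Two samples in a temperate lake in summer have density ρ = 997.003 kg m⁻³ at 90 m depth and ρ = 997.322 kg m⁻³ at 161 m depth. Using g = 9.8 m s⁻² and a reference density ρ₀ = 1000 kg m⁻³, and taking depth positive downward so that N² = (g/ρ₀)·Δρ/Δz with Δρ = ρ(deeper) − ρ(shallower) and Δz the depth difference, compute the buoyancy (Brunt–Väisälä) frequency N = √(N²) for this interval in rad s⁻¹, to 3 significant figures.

6.64 × 10⁻³ rad s⁻¹

Δρ = 997.322 − 997.003 = 0.319 kg m⁻³ over Δz = 161 − 90 = 71 m.
N² = (9.8/1000) × (0.319/71) = 4.4031 × 10⁻⁵ s⁻².
N = √(4.4031 × 10⁻⁵) = 6.6356 × 10⁻³ rad s⁻¹ ≈ 6.64 × 10⁻³ rad s⁻¹.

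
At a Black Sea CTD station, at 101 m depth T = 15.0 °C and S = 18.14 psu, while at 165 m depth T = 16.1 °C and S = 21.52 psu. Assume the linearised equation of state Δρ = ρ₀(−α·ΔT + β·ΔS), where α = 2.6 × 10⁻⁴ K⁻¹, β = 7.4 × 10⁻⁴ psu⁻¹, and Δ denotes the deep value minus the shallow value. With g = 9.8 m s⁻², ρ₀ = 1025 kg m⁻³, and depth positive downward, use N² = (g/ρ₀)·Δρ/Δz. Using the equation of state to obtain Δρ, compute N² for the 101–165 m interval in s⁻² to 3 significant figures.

ΔT = +1.1 K, ΔS = +3.38 psu (deep − shallow).
Δρ/ρ₀ = −αΔT + βΔS = -2.86 × 10⁻⁴ + 2.5012 × 10⁻³ = 2.2152 × 10⁻³, so Δρ ≈ 2.271 kg m⁻³.
N² = (g/ρ₀)·Δρ/Δz = g·(Δρ/ρ₀)/Δz = 9.8 × 2.2152 × 10⁻³ / 64 = 3.3920 × 10⁻⁴ s⁻² ≈ 3.39 × 10⁻⁴ s⁻².

3.39 × 10⁻⁴ s⁻²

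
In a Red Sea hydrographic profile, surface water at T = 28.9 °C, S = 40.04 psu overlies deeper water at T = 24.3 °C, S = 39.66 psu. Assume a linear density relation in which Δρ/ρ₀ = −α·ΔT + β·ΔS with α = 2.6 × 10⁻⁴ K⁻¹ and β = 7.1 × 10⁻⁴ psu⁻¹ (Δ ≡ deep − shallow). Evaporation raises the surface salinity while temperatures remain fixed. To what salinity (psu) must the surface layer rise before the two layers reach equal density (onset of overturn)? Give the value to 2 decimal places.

41.34 psu

Neutral buoyancy requires −α(T_deep − T_surf) + β(S_deep − S_surf′) = 0.
S_surf′ = S_deep − (α/β)·ΔT = 39.66 − (2.6 × 10⁻⁴/7.1 × 10⁻⁴)·(-4.6) = 41.3445 psu.
Increase required: 41.3445 − 40.04 = 1.3045 psu.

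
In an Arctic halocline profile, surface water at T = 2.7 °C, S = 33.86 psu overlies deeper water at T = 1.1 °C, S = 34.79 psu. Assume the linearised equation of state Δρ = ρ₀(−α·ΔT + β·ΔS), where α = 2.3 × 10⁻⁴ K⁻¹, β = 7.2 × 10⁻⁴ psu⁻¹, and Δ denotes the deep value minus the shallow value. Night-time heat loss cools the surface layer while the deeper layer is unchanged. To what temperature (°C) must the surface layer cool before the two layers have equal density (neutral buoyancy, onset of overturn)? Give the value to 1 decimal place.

-1.8 °C

Neutral buoyancy requires Δρ = 0, i.e. −α(T_deep − T_surf′) + β(S_deep − S_surf) = 0.
T_surf′ = T_deep − (β/α)·ΔS = 1.1 − (7.2 × 10⁻⁴/2.3 × 10⁻⁴)·(+0.93) = -1.811 °C.
Cooling required: 2.7 − (-1.811) = 4.511 °C.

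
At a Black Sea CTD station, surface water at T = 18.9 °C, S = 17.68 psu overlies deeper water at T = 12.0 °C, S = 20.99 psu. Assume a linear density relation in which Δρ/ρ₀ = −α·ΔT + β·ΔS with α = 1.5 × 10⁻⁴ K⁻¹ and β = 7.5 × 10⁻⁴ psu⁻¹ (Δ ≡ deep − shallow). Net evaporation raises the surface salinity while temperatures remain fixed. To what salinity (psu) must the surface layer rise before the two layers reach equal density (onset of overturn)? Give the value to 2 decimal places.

Neutral buoyancy requires −α(T_deep − T_surf) + β(S_deep − S_surf′) = 0.
S_surf′ = S_deep − (α/β)·ΔT = 20.99 − (1.5 × 10⁻⁴/7.5 × 10⁻⁴)·(-6.9) = 22.3700 psu.
Increase required: 22.3700 − 17.68 = 4.6900 psu.

22.37 psu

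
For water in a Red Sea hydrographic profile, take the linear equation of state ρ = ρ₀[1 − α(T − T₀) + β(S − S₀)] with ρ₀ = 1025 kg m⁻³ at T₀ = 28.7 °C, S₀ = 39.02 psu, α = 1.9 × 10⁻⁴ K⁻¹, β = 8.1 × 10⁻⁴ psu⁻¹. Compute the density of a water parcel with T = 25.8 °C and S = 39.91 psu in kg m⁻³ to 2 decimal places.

1026.30 kg m⁻³

T − T₀ = -2.9 K, S − S₀ = +0.89 psu.
Bracket = 1 − α·(-2.9) + β·(+0.89) = 1 + (1.2719 × 10⁻³) = 1.0012719.
ρ = 1025 × 1.0012719 = 1026.30 kg m⁻³.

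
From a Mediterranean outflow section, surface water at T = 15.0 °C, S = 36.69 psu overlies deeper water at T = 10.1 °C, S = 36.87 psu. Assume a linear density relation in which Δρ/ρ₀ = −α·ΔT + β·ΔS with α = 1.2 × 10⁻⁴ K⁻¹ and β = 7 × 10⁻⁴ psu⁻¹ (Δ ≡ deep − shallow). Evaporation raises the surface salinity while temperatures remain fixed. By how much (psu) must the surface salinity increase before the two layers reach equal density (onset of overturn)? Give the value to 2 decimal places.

1.02 psu

Neutral buoyancy requires −α(T_deep − T_surf) + β(S_deep − S_surf′) = 0.
S_surf′ = S_deep − (α/β)·ΔT = 36.87 − (1.2 × 10⁻⁴/7 × 10⁻⁴)·(-4.9) = 37.7100 psu.
Increase required: 37.7100 − 36.69 = 1.0200 psu.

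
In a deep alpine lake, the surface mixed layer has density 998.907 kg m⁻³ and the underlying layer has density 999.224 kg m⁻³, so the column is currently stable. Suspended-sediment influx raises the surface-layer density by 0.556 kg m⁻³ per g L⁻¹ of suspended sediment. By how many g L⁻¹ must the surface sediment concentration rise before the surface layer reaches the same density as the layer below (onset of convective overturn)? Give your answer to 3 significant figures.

0.570 g L⁻¹

Density deficit of the surface layer: 999.224 − 998.907 = 0.317 kg m⁻³.
Required change = 0.317 / 0.556 = 0.570 g L⁻¹.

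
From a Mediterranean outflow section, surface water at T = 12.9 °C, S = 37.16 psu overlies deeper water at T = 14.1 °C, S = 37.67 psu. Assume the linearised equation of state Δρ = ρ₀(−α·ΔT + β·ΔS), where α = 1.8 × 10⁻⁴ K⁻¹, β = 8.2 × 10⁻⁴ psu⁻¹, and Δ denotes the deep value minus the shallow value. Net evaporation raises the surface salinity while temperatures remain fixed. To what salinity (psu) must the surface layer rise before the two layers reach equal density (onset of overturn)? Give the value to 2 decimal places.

Neutral buoyancy requires −α(T_deep − T_surf) + β(S_deep − S_surf′) = 0.
S_surf′ = S_deep − (α/β)·ΔT = 37.67 − (1.8 × 10⁻⁴/8.2 × 10⁻⁴)·(+1.2) = 37.4066 psu.
Increase required: 37.4066 − 37.16 = 0.2466 psu.

37.41 psu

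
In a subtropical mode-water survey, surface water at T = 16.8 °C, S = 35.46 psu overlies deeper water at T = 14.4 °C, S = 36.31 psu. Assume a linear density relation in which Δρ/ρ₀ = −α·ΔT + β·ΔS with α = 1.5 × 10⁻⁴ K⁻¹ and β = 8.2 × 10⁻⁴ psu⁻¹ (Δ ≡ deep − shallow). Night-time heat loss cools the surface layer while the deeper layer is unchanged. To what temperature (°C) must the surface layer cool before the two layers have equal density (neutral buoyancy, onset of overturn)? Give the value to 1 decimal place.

9.8 °C

Neutral buoyancy requires Δρ = 0, i.e. −α(T_deep − T_surf′) + β(S_deep − S_surf) = 0.
T_surf′ = T_deep − (β/α)·ΔS = 14.4 − (8.2 × 10⁻⁴/1.5 × 10⁻⁴)·(+0.85) = 9.753 °C.
Cooling required: 16.8 − (9.753) = 7.047 °C.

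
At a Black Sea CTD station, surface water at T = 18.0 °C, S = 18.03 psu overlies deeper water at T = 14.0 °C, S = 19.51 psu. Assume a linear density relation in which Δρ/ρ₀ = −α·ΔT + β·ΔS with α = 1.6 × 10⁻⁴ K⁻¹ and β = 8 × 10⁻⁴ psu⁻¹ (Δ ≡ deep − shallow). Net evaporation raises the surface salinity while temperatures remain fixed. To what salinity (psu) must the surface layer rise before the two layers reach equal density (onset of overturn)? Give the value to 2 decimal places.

20.31 psu

Neutral buoyancy requires −α(T_deep − T_surf) + β(S_deep − S_surf′) = 0.
S_surf′ = S_deep − (α/β)·ΔT = 19.51 − (1.6 × 10⁻⁴/8 × 10⁻⁴)·(-4.0) = 20.3100 psu.
Increase required: 20.3100 − 18.03 = 2.2800 psu.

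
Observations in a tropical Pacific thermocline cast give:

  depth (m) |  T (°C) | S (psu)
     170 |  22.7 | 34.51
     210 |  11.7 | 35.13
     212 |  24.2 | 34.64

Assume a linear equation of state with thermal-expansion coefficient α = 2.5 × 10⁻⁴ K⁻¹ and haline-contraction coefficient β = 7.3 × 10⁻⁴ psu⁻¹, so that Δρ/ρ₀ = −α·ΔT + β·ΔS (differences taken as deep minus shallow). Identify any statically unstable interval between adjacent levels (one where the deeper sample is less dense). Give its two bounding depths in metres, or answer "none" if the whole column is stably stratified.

Evaluate Δρ/ρ₀ = −αΔT + βΔS across each adjacent pair:
  170–210 m: −αΔT+βΔS = −(2.5 × 10⁻⁴)(-11.0)+(7.3 × 10⁻⁴)(+0.62) = 3.2 × 10⁻³ → stable
  210–212 m: −αΔT+βΔS = −(2.5 × 10⁻⁴)(+12.5)+(7.3 × 10⁻⁴)(-0.49) = -3.5 × 10⁻³ → UNSTABLE
The 210–212 m interval has Δρ < 0: lighter water underlies denser water.

210–212 m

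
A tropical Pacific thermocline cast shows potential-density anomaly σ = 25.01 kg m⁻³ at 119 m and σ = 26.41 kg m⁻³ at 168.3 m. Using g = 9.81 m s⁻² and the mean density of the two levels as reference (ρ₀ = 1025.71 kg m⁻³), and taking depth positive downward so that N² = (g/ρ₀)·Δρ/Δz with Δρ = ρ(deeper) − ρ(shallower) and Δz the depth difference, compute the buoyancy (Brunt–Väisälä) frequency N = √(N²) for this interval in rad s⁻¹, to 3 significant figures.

0.0165 rad s⁻¹

Δρ = 1026.41 − 1025.01 = 1.40 kg m⁻³ over Δz = 168.3 − 119 = 49.3 m.
N² = (9.81/1025.71) × (1.40/49.3) = 2.7160 × 10⁻⁴ s⁻².
N = √(2.7160 × 10⁻⁴) = 0.016480 rad s⁻¹ ≈ 0.0165 rad s⁻¹.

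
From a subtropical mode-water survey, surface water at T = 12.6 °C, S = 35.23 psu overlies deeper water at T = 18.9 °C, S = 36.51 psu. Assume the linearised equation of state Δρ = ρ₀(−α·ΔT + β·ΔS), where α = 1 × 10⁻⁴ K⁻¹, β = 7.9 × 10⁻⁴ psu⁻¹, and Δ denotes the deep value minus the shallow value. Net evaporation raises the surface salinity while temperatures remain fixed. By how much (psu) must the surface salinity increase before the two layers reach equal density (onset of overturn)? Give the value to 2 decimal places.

Neutral buoyancy requires −α(T_deep − T_surf) + β(S_deep − S_surf′) = 0.
S_surf′ = S_deep − (α/β)·ΔT = 36.51 − (1 × 10⁻⁴/7.9 × 10⁻⁴)·(+6.3) = 35.7125 psu.
Increase required: 35.7125 − 35.23 = 0.4825 psu.

0.48 psu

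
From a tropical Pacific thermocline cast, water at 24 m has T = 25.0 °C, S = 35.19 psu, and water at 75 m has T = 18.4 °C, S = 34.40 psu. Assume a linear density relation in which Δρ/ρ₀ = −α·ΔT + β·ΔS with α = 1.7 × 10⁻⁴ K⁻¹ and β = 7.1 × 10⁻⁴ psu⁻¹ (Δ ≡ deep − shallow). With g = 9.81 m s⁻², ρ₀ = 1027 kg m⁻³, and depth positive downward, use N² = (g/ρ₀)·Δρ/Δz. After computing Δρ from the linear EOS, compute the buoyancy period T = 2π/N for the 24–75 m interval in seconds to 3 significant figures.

605 s

ΔT = -6.6 K, ΔS = -0.79 psu (deep − shallow).
Δρ/ρ₀ = −αΔT + βΔS = 1.122 × 10⁻³ − 5.609 × 10⁻⁴ = 5.611 × 10⁻⁴, so Δρ ≈ 0.5762 kg m⁻³.
N² = (g/ρ₀)·Δρ/Δz = g·(Δρ/ρ₀)/Δz = 9.81 × 5.611 × 10⁻⁴ / 51 = 1.0793 × 10⁻⁴ s⁻².
N = √(1.0793 × 10⁻⁴) = 0.010389 rad s⁻¹ → T = 2π/N = 604.79 s ≈ 605 s.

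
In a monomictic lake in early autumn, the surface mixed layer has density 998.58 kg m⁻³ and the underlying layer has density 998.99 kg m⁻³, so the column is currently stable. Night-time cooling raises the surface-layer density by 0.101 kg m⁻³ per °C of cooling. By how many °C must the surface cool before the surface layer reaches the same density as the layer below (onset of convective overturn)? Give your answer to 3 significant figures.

Density deficit of the surface layer: 998.99 − 998.58 = 0.41 kg m⁻³.
Required change = 0.41 / 0.101 = 4.06 °C.

4.06 °C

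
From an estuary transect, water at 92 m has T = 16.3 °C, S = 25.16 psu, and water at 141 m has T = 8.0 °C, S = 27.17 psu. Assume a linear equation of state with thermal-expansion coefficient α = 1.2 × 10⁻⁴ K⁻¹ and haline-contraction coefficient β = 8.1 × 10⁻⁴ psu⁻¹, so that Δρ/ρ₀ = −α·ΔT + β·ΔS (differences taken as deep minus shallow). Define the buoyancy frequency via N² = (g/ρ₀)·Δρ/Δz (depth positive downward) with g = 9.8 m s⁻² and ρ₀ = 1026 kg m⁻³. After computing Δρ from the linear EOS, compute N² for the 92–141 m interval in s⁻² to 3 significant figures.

ΔT = -8.3 K, ΔS = +2.01 psu (deep − shallow).
Δρ/ρ₀ = −αΔT + βΔS = 9.96 × 10⁻⁴ + 1.6281 × 10⁻³ = 2.6241 × 10⁻³, so Δρ ≈ 2.692 kg m⁻³.
N² = (g/ρ₀)·Δρ/Δz = g·(Δρ/ρ₀)/Δz = 9.8 × 2.6241 × 10⁻³ / 49 = 5.2482 × 10⁻⁴ s⁻² ≈ 5.25 × 10⁻⁴ s⁻².

5.25 × 10⁻⁴ s⁻²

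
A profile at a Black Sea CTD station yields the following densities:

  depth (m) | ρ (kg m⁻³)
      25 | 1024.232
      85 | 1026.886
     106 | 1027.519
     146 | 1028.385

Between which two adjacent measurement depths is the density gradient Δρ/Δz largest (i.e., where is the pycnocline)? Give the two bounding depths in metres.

25–85 m

Compute the density gradient over each adjacent pair:
  25–85 m: Δρ/Δz = 2.654/60 = 0.044 kg m⁻⁴
  85–106 m: Δρ/Δz = 0.633/21 = 0.030 kg m⁻⁴
  106–146 m: Δρ/Δz = 0.866/40 = 0.022 kg m⁻⁴
The largest gradient is in the 25–85 m interval — the pycnocline.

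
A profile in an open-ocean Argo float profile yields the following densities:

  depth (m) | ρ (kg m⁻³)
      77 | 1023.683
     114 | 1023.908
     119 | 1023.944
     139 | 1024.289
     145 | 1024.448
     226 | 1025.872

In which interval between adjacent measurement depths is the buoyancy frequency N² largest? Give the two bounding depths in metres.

139–145 m

Compute the density gradient over each adjacent pair:
  77–114 m: Δρ/Δz = 0.225/37 = 6.1 × 10⁻³ kg m⁻⁴
  114–119 m: Δρ/Δz = 0.036/5 = 7.2 × 10⁻³ kg m⁻⁴
  119–139 m: Δρ/Δz = 0.345/20 = 0.017 kg m⁻⁴
  139–145 m: Δρ/Δz = 0.159/6 = 0.026 kg m⁻⁴
  145–226 m: Δρ/Δz = 1.424/81 = 0.018 kg m⁻⁴
The largest gradient is in the 139–145 m interval — the pycnocline.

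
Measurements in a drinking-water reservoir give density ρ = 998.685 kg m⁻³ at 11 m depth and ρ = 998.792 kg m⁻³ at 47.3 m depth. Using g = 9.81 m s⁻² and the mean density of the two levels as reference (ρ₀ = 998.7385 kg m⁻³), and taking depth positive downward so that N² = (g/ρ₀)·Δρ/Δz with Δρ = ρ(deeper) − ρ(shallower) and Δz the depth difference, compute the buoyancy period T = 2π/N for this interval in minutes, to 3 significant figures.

19.5 min

Δρ = 998.792 − 998.685 = 0.107 kg m⁻³ over Δz = 47.3 − 11 = 36.3 m.
N² = (9.81/998.7385) × (0.107/36.3) = 2.8953 × 10⁻⁵ s⁻².
N = √(2.8953 × 10⁻⁵) = 5.3808 × 10⁻³ rad s⁻¹, so T = 2π/N = 1.1677 × 10³ s = 19.462 min ≈ 19.5 min.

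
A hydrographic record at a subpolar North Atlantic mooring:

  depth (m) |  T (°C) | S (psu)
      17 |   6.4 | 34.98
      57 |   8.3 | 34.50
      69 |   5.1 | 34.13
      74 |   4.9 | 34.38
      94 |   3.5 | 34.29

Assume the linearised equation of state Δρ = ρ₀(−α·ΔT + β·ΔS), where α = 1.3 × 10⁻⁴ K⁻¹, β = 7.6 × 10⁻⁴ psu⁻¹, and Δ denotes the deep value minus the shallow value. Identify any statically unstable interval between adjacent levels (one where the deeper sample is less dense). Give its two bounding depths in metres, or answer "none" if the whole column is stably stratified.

17–57 m

Evaluate Δρ/ρ₀ = −αΔT + βΔS across each adjacent pair:
  17–57 m: −αΔT+βΔS = −(1.3 × 10⁻⁴)(+1.9)+(7.6 × 10⁻⁴)(-0.48) = -6.1 × 10⁻⁴ → UNSTABLE
  57–69 m: −αΔT+βΔS = −(1.3 × 10⁻⁴)(-3.2)+(7.6 × 10⁻⁴)(-0.37) = 1.3 × 10⁻⁴ → stable
  69–74 m: −αΔT+βΔS = −(1.3 × 10⁻⁴)(-0.2)+(7.6 × 10⁻⁴)(+0.25) = 2.2 × 10⁻⁴ → stable
  74–94 m: −αΔT+βΔS = −(1.3 × 10⁻⁴)(-1.4)+(7.6 × 10⁻⁴)(-0.09) = 1.1 × 10⁻⁴ → stable
The 17–57 m interval has Δρ < 0: lighter water underlies denser water.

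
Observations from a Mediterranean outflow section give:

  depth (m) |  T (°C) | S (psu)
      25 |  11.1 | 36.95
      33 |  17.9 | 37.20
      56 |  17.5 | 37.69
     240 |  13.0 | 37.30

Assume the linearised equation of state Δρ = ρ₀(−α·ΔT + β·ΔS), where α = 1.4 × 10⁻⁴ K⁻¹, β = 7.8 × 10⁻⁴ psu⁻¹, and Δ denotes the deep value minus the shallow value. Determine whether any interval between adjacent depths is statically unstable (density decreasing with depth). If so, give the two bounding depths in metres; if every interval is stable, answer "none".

25–33 m

Evaluate Δρ/ρ₀ = −αΔT + βΔS across each adjacent pair:
  25–33 m: −αΔT+βΔS = −(1.4 × 10⁻⁴)(+6.8)+(7.8 × 10⁻⁴)(+0.25) = -7.6 × 10⁻⁴ → UNSTABLE
  33–56 m: −αΔT+βΔS = −(1.4 × 10⁻⁴)(-0.4)+(7.8 × 10⁻⁴)(+0.49) = 4.4 × 10⁻⁴ → stable
  56–240 m: −αΔT+βΔS = −(1.4 × 10⁻⁴)(-4.5)+(7.8 × 10⁻⁴)(-0.39) = 3.3 × 10⁻⁴ → stable
The 25–33 m interval has Δρ < 0: lighter water underlies denser water.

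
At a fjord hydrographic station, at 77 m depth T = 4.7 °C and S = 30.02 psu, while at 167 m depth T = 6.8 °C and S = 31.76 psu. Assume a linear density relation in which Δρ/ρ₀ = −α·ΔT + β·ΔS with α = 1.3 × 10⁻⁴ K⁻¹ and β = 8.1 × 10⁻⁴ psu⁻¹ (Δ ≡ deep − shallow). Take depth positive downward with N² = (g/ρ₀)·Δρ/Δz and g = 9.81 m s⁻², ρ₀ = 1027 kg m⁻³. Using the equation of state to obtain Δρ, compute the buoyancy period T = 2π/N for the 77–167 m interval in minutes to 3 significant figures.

9.41 min

ΔT = +2.1 K, ΔS = +1.74 psu (deep − shallow).
Δρ/ρ₀ = −αΔT + βΔS = -2.73 × 10⁻⁴ + 1.4094 × 10⁻³ = 1.1364 × 10⁻³, so Δρ ≈ 1.167 kg m⁻³.
N² = (g/ρ₀)·Δρ/Δz = g·(Δρ/ρ₀)/Δz = 9.81 × 1.1364 × 10⁻³ / 90 = 1.2387 × 10⁻⁴ s⁻².
N = √(1.2387 × 10⁻⁴) = 0.011130 rad s⁻¹ → T = 2π/N = 564.53 s = 9.4088 min ≈ 9.41 min.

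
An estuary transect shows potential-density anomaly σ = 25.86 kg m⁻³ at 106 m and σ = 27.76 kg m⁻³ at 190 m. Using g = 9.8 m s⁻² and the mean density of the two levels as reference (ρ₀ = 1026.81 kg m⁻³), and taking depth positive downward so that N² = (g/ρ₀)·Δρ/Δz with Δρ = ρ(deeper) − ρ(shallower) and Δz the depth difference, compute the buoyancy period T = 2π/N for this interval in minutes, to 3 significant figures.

7.13 min

Δρ = 1027.76 − 1025.86 = 1.90 kg m⁻³ over Δz = 190 − 106 = 84 m.
N² = (9.8/1026.81) × (1.90/84) = 2.1588 × 10⁻⁴ s⁻².
N = √(2.1588 × 10⁻⁴) = 0.014693 rad s⁻¹, so T = 2π/N = 427.63 s = 7.1272 min ≈ 7.13 min.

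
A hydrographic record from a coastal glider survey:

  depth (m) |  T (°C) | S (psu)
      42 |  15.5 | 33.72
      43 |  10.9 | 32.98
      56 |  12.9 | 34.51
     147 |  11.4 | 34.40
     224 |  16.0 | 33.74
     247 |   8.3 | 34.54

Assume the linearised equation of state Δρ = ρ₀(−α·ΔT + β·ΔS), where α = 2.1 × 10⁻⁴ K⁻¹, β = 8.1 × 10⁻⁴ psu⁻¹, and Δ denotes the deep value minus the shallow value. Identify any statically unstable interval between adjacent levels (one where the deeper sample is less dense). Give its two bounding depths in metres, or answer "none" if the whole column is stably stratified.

Evaluate Δρ/ρ₀ = −αΔT + βΔS across each adjacent pair:
  42–43 m: −αΔT+βΔS = −(2.1 × 10⁻⁴)(-4.6)+(8.1 × 10⁻⁴)(-0.74) = 3.7 × 10⁻⁴ → stable
  43–56 m: −αΔT+βΔS = −(2.1 × 10⁻⁴)(+2.0)+(8.1 × 10⁻⁴)(+1.53) = 8.2 × 10⁻⁴ → stable
  56–147 m: −αΔT+βΔS = −(2.1 × 10⁻⁴)(-1.5)+(8.1 × 10⁻⁴)(-0.11) = 2.3 × 10⁻⁴ → stable
  147–224 m: −αΔT+βΔS = −(2.1 × 10⁻⁴)(+4.6)+(8.1 × 10⁻⁴)(-0.66) = -1.5 × 10⁻³ → UNSTABLE
  224–247 m: −αΔT+βΔS = −(2.1 × 10⁻⁴)(-7.7)+(8.1 × 10⁻⁴)(+0.80) = 2.3 × 10⁻³ → stable
The 147–224 m interval has Δρ < 0: lighter water underlies denser water.

147–224 m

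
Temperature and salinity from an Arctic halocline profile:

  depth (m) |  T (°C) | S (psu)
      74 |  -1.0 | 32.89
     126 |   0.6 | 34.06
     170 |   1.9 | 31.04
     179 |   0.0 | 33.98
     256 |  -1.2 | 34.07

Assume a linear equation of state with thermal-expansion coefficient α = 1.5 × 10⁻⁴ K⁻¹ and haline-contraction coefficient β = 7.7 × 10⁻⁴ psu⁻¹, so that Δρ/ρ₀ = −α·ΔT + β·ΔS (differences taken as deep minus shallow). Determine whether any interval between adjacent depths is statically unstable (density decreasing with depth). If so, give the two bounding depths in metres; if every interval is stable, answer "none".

126–170 m

Evaluate Δρ/ρ₀ = −αΔT + βΔS across each adjacent pair:
  74–126 m: −αΔT+βΔS = −(1.5 × 10⁻⁴)(+1.6)+(7.7 × 10⁻⁴)(+1.17) = 6.6 × 10⁻⁴ → stable
  126–170 m: −αΔT+βΔS = −(1.5 × 10⁻⁴)(+1.3)+(7.7 × 10⁻⁴)(-3.02) = -2.5 × 10⁻³ → UNSTABLE
  170–179 m: −αΔT+βΔS = −(1.5 × 10⁻⁴)(-1.9)+(7.7 × 10⁻⁴)(+2.94) = 2.5 × 10⁻³ → stable
  179–256 m: −αΔT+βΔS = −(1.5 × 10⁻⁴)(-1.2)+(7.7 × 10⁻⁴)(+0.09) = 2.5 × 10⁻⁴ → stable
The 126–170 m interval has Δρ < 0: lighter water underlies denser water.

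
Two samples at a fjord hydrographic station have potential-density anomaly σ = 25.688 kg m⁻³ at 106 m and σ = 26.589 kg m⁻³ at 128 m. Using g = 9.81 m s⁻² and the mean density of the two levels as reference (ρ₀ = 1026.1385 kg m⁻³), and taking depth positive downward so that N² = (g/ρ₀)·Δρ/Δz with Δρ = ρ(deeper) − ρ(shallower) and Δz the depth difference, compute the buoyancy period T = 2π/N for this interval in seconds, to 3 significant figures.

318 s

Δρ = 1026.589 − 1025.688 = 0.901 kg m⁻³ over Δz = 128 − 106 = 22 m.
N² = (9.81/1026.1385) × (0.901/22) = 3.9153 × 10⁻⁴ s⁻².
N = √(3.9153 × 10⁻⁴) = 0.019787 rad s⁻¹, so T = 2π/N = 317.54 s ≈ 318 s.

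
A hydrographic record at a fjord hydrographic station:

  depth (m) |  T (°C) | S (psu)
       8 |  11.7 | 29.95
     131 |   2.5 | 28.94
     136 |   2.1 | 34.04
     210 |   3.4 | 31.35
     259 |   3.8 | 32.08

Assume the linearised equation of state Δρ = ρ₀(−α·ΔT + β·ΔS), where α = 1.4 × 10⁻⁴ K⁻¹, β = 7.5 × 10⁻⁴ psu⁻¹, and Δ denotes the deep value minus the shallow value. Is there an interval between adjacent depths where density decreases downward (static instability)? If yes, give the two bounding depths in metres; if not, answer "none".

136–210 m

Evaluate Δρ/ρ₀ = −αΔT + βΔS across each adjacent pair:
  8–131 m: −αΔT+βΔS = −(1.4 × 10⁻⁴)(-9.2)+(7.5 × 10⁻⁴)(-1.01) = 5.3 × 10⁻⁴ → stable
  131–136 m: −αΔT+βΔS = −(1.4 × 10⁻⁴)(-0.4)+(7.5 × 10⁻⁴)(+5.10) = 3.9 × 10⁻³ → stable
  136–210 m: −αΔT+βΔS = −(1.4 × 10⁻⁴)(+1.3)+(7.5 × 10⁻⁴)(-2.69) = -2.2 × 10⁻³ → UNSTABLE
  210–259 m: −αΔT+βΔS = −(1.4 × 10⁻⁴)(+0.4)+(7.5 × 10⁻⁴)(+0.73) = 4.9 × 10⁻⁴ → stable
The 136–210 m interval has Δρ < 0: lighter water underlies denser water.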